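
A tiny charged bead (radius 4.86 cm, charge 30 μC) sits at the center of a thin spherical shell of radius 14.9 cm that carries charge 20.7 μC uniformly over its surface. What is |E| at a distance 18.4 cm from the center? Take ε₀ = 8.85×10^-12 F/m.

|E| = 1.35×10^7 N/C

By spherical symmetry E is radial; choose a Gaussian sphere of radius r = 18.4 cm (r > 14.9 cm, enclosing both).
Q_enc = (30 μC) + (20.7 μC) = 5.07e-5 C.
Since E is radial and uniform over the Gaussian sphere, Φ = E·4πr² = Q_enc/ε₀.
E = |Q_enc|/(4πε₀r²) = (5.07×10^-5)/(4π·8.85×10^-12·(0.184)²) = 1.35×10^7 N/C.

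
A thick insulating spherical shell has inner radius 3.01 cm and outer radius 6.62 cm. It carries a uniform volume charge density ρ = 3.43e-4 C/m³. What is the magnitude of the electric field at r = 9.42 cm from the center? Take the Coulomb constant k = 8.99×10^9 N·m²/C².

Use a concentric Gaussian sphere at r = 9.42 cm (r > 6.62 cm, enclosing the whole shell).
Q_enc = ρ·(4π/3)(b³ − a³) = (3.43×10^-4)·(4π/3)·((0.0662)³ − (0.0301)³) = 3.776×10^-7 C.
By Gauss's law, ∮E·dA = E·4πr² = Q_enc/ε₀.
E = k|Q_enc|/r² = (8.99×10^9)(3.776×10^-7)/(0.0942)² = 3.83×10^5 N/C.

|E| = 3.83×10^5 V/m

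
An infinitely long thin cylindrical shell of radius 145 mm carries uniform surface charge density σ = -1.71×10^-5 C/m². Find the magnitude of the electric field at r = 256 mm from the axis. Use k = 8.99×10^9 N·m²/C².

Coaxial Gaussian cylinder, radius r = 256 mm, length L (r > 145 mm).
The whole shell is enclosed: λ_enc = σ·2πR = (-1.71×10^-5)·2π·(0.145) = -1.558×10^-5 C/m.
Gauss's law: E·2πrL = λ_enc L/ε₀.
E = 2k|λ_enc|/r = 2(8.99×10^9)(1.558×10^-5)/(0.256) = 1.09e6 N/C.

|E| ≈ 1.09×10^6 V/m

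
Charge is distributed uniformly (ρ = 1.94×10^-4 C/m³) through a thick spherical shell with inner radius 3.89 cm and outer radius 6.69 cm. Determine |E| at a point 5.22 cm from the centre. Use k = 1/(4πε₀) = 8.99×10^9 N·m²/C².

Symmetry ⇒ E = E(r) r̂. Gaussian sphere of radius r = 5.22 cm (within the shell material, 3.89 cm < r < 6.69 cm).
Only the shell between 3.89 cm and r is enclosed: Q_enc = ρ·(4π/3)(r³ − a³) = (1.94e-4)·(4π/3)·((0.0522)³ − (0.0389)³) = 6.775e-8 C.
Applying ∮E·dA = Q_enc/ε₀ with Φ = E(4πr²):
E = k|Q_enc|/r² = (8.99×10^9)(6.775×10^-8)/(0.0522)² = 2.24×10^5 N/C.

|E| ≈ 2.24e5 N/C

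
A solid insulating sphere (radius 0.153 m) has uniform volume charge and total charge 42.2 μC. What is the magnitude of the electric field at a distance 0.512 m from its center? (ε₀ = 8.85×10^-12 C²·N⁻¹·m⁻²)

|E| ≈ 1.45×10^6 V/m

Take a concentric spherical Gaussian surface of radius r = 0.512 m (r > R, so the entire charge is enclosed).
Q_enc = 42.2 μC = 4.22e-5 C.
Gauss's law: E·4πr² = Q_enc/ε₀.
E = |Q_enc|/(4πε₀r²) = (4.22×10^-5)/(4π·8.85×10^-12·(0.512)²) = 1.45×10^6 N/C.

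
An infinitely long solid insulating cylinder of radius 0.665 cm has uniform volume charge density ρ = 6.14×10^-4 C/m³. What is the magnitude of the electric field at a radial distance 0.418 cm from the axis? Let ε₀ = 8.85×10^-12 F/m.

E ≈ 1.45e5 N/C

Take a coaxial cylindrical Gaussian surface of radius r = 0.418 cm and length L (r < R).
Charge inside radius r per length L is ρ·πr²·L, so λ_enc = ρπr² = 3.37×10^-8 C/m.
Applying ∮E·dA = Q_enc/ε₀ with the end caps contributing no flux:
E = |λ_enc|/(2πε₀r) = (3.37e-8)/(2π·8.85×10^-12·0.00418) = 1.45×10^5 N/C.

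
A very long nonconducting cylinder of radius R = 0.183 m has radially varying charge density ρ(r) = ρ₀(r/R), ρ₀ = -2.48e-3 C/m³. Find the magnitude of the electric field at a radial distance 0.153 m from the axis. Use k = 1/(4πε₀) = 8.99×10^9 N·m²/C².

E = 1.19×10^7 N/C

Coaxial Gaussian cylinder, radius r = 0.153 m, length L (r < R).
Integrating ρ over the cross-section to radius r: λ_enc = (2πρ₀/R) ∫₀^r r'^2 dr' = 2πρ₀ r^3/(3·R) = -1.017×10^-4 C/m.
Applying ∮E·dA = Q_enc/ε₀ with the end caps contributing no flux:
E = 2k|λ_enc|/r = 2(8.99×10^9)(1.017×10^-4)/(0.153) = 1.19×10^7 N/C.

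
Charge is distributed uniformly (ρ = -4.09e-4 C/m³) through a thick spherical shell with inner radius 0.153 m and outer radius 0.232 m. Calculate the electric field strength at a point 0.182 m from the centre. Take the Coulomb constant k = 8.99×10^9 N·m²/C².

Take a concentric spherical Gaussian surface of radius r = 0.182 m (within the shell material, 0.153 m < r < 0.232 m).
Only the shell between 0.153 m and r is enclosed: Q_enc = ρ·(4π/3)(r³ − a³) = (-4.09×10^-4)·(4π/3)·((0.182)³ − (0.153)³) = -4.192×10^-6 C.
Since E is radial and uniform over the Gaussian sphere, Φ = E·4πr² = Q_enc/ε₀.
E = k|Q_enc|/r² = (8.99×10^9)(4.192e-6)/(0.182)² = 1.14×10^6 N/C.

|E| ≈ 1.14×10^6 N/C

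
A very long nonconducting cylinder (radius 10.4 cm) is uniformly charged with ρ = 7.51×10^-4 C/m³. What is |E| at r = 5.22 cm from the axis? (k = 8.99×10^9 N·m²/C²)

|E| ≈ 2.21×10^6 N/C

Choose a coaxial cylinder of radius r = 5.22 cm (arbitrary length L) as the Gaussian surface (r < R).
Enclosed charge per unit length: λ_enc = ρ·πr² = (7.51e-4)π(0.0522)² = 6.429×10^-6 C/m.
Since E is radial and uniform over the curved surface, Φ = E·2πrL = Q_enc/ε₀ = λ_enc L/ε₀.
E = 2k|λ_enc|/r = 2(8.99×10^9)(6.429×10^-6)/(0.0522) = 2.21×10^6 N/C.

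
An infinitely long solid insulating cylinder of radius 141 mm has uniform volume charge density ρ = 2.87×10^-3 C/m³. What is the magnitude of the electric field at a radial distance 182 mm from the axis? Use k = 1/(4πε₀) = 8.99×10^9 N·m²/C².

|E| ≈ 1.77×10^7 N/C

By cylindrical symmetry E is radial; use a coaxial Gaussian cylinder of radius 182 mm and length L (r > 141 mm, full cross-section enclosed).
λ_enc = ρ·πR² = (2.87×10^-3)π(0.141)² = 1.793×10^-4 C/m.
By Gauss's law (flux through the curved wall only), E·2πrL = λ_enc L/ε₀.
E = 2k|λ_enc|/r = 2(8.99×10^9)(1.793×10^-4)/(0.182) = 1.77×10^7 N/C.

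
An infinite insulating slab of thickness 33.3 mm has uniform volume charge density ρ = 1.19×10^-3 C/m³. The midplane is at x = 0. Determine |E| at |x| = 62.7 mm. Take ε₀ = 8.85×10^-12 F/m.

|E| ≈ 2.24×10^6 V/m

The point |x| = 62.7 mm lies outside the slab (half-thickness 0.01665 m). A symmetric pillbox spanning the full slab encloses Q_enc = ρ·d·A.
Flux = 2EA ⇒ E = |ρ|d/(2ε₀), independent of distance outside.
E = (1.19×10^-3)(0.0333)/(2·8.85×10^-12) = 2.24e6 N/C.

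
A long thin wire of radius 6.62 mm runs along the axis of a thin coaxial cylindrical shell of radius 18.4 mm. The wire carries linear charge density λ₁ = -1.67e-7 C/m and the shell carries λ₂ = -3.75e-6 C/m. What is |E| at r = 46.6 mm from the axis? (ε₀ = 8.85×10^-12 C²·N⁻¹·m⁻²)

By cylindrical symmetry E is radial; use a coaxial Gaussian cylinder of radius 46.6 mm and length L (r > 18.4 mm, enclosing both).
λ_enc = λ₁ + λ₂ = (-1.67×10^-7) + (-3.75×10^-6) = -3.917e-6 C/m.
Since E is radial and uniform over the curved surface, Φ = E·2πrL = Q_enc/ε₀ = λ_enc L/ε₀.
E = |λ_enc|/(2πε₀r) = (3.917×10^-6)/(2π·8.85×10^-12·0.0466) = 1.51×10^6 N/C.

E ≈ 1.51×10^6 N/C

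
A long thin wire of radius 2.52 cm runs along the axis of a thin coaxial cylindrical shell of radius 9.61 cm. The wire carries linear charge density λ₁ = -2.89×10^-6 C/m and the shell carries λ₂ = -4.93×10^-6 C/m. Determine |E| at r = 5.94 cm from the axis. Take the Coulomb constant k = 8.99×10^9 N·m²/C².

8.75e5 V/m

By cylindrical symmetry E is radial; use a coaxial Gaussian cylinder of radius 5.94 cm and length L (between the conductors, 2.52 cm < r < 9.61 cm).
The shell at 9.61 cm lies outside the Gaussian surface, so λ_enc = λ₁ = -2.89×10^-6 C/m.
By Gauss's law (flux through the curved wall only), E·2πrL = λ_enc L/ε₀.
E = 2k|λ_enc|/r = 2(8.99×10^9)(2.89×10^-6)/(0.0594) = 8.75e5 N/C.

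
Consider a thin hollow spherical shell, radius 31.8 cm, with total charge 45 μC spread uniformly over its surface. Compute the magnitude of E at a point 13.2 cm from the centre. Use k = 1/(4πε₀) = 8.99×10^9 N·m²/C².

Use a concentric Gaussian sphere at r = 13.2 cm (inside the shell, r < 31.8 cm).
All the charge is outside the Gaussian surface: Q_enc = 0, hence E = 0 everywhere inside the shell.

E = 0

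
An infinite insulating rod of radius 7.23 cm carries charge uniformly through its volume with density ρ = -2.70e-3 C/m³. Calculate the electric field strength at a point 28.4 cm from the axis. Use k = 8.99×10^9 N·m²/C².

E ≈ 2.81×10^6 N/C

By cylindrical symmetry E is radial; use a coaxial Gaussian cylinder of radius 28.4 cm and length L (r > 7.23 cm, full cross-section enclosed).
λ_enc = ρ·πR² = (-2.70×10^-3)π(0.0723)² = -4.434×10^-5 C/m.
By Gauss's law (flux through the curved wall only), E·2πrL = λ_enc L/ε₀.
E = 2k|λ_enc|/r = 2(8.99×10^9)(4.434e-5)/(0.284) = 2.81×10^6 N/C.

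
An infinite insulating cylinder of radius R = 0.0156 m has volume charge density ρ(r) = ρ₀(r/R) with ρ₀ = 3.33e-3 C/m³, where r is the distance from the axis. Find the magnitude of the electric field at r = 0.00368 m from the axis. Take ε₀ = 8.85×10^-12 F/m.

By cylindrical symmetry E is radial; use a coaxial Gaussian cylinder of radius 0.00368 m and length L (r < R).
Integrating ρ over the cross-section to radius r: λ_enc = (2πρ₀/R) ∫₀^r r'^2 dr' = 2πρ₀ r^3/(3·R) = 2.228e-8 C/m.
Applying ∮E·dA = Q_enc/ε₀ with the end caps contributing no flux:
E = |λ_enc|/(2πε₀r) = (2.228×10^-8)/(2π·8.85×10^-12·0.00368) = 1.09×10^5 N/C.

1.09×10^5 V/m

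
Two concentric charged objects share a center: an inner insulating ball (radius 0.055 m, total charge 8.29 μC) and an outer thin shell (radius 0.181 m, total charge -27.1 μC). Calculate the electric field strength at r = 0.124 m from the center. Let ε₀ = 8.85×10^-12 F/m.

By spherical symmetry E is radial; choose a Gaussian sphere of radius r = 0.124 m (between the bodies, 0.055 m < r < 0.181 m).
Only the inner charge is enclosed; the outer shell contributes nothing inside itself. Q_enc = 8.29 μC = 8.29e-6 C.
Since E is radial and uniform over the Gaussian sphere, Φ = E·4πr² = Q_enc/ε₀.
E = |Q_enc|/(4πε₀r²) = (8.29e-6)/(4π·8.85×10^-12·(0.124)²) = 4.85×10^6 N/C.

|E| ≈ 4.85×10^6 V/m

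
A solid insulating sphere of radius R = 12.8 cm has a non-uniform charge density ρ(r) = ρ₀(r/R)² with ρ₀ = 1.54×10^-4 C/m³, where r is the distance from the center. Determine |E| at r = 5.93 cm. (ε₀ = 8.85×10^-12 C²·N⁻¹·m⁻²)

|E| = 4.43×10^4 N/C

By spherical symmetry E is radial; choose a Gaussian sphere of radius r = 5.93 cm (r < R).
Integrate the density: Q_enc = 4π ∫₀^r ρ₀(r'/R)^2 r'² dr' = 4πρ₀ r^5/(5·R²) = 1.732e-8 C.
By Gauss's law, ∮E·dA = E·4πr² = Q_enc/ε₀.
E = |Q_enc|/(4πε₀r²) = (1.732×10^-8)/(4π·8.85×10^-12·(0.0593)²) = 4.43×10^4 N/C.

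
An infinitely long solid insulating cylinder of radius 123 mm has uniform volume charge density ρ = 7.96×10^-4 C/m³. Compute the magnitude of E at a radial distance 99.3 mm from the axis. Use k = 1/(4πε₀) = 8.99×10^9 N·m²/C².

Take a coaxial cylindrical Gaussian surface of radius r = 99.3 mm and length L (r < R).
Enclosed charge per unit length: λ_enc = ρ·πr² = (7.96e-4)π(0.0993)² = 2.466×10^-5 C/m.
Since E is radial and uniform over the curved surface, Φ = E·2πrL = Q_enc/ε₀ = λ_enc L/ε₀.
E = 2k|λ_enc|/r = 2(8.99×10^9)(2.466e-5)/(0.0993) = 4.46e6 N/C.

E ≈ 4.46×10^6 N/C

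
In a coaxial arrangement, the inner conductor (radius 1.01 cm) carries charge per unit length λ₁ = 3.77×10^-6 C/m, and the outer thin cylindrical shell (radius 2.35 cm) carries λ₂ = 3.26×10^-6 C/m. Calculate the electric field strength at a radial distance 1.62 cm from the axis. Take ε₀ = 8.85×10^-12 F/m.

Coaxial Gaussian cylinder, radius r = 1.62 cm, length L (between the conductors, 1.01 cm < r < 2.35 cm).
Only the inner wire is enclosed; the outer shell contributes nothing inside itself. λ_enc = λ₁ = 3.77×10^-6 C/m.
By Gauss's law (flux through the curved wall only), E·2πrL = λ_enc L/ε₀.
E = |λ_enc|/(2πε₀r) = (3.77×10^-6)/(2π·8.85×10^-12·0.0162) = 4.19e6 N/C.

E ≈ 4.19e6 V/m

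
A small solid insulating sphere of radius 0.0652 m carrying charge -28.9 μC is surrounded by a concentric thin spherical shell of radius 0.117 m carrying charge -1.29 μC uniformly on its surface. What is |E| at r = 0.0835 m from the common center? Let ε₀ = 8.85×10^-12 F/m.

Symmetry ⇒ E = E(r) r̂. Gaussian sphere of radius r = 0.0835 m (between the bodies, 0.0652 m < r < 0.117 m).
Only the inner charge is enclosed; the outer shell contributes nothing inside itself. Q_enc = -28.9 μC = -2.89e-5 C.
Gauss's law: E·4πr² = Q_enc/ε₀.
E = |Q_enc|/(4πε₀r²) = (2.89×10^-5)/(4π·8.85×10^-12·(0.0835)²) = 3.73e7 N/C.

E ≈ 3.73e7 N/C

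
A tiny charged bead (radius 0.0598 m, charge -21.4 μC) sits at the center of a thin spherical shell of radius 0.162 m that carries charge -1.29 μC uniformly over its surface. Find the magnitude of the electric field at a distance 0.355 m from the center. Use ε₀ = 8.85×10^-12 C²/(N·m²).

Take a concentric spherical Gaussian surface of radius r = 0.355 m (r > 0.162 m, enclosing both).
Q_enc = (-21.4 μC) + (-1.29 μC) = -2.269×10^-5 C.
Applying ∮E·dA = Q_enc/ε₀ with Φ = E(4πr²):
E = |Q_enc|/(4πε₀r²) = (2.269×10^-5)/(4π·8.85×10^-12·(0.355)²) = 1.62×10^6 N/C.

|E| ≈ 1.62e6 N/C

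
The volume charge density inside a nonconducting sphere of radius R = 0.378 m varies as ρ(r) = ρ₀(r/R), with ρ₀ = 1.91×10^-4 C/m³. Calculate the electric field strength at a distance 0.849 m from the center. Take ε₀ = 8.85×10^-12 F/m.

E = 4.04e5 N/C

By spherical symmetry E is radial; choose a Gaussian sphere of radius r = 0.849 m (r > R, all charge enclosed).
Q_enc = 4π ∫₀^R ρ₀(r'/R)^1 r'² dr' = 4πρ₀R³/4 = 3.241×10^-5 C.
Since E is radial and uniform over the Gaussian sphere, Φ = E·4πr² = Q_enc/ε₀.
E = |Q_enc|/(4πε₀r²) = (3.241×10^-5)/(4π·8.85×10^-12·(0.849)²) = 4.04e5 N/C.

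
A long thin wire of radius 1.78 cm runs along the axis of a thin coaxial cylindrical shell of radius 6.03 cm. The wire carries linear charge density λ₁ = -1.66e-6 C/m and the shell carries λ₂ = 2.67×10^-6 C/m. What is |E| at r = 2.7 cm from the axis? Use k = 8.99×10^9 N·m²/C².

By cylindrical symmetry E is radial; use a coaxial Gaussian cylinder of radius 2.7 cm and length L (between the conductors, 1.78 cm < r < 6.03 cm).
The shell at 6.03 cm lies outside the Gaussian surface, so λ_enc = λ₁ = -1.66×10^-6 C/m.
By Gauss's law (flux through the curved wall only), E·2πrL = λ_enc L/ε₀.
E = 2k|λ_enc|/r = 2(8.99×10^9)(1.66×10^-6)/(0.027) = 1.11e6 N/C.

1.11×10^6 V/m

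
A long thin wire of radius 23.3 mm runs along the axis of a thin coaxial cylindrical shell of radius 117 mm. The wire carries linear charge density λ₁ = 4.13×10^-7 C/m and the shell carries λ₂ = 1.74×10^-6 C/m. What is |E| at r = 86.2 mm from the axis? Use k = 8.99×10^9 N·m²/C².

|E| = 8.61×10^4 V/m

Take a coaxial cylindrical Gaussian surface of radius r = 86.2 mm and length L (between the conductors, 23.3 mm < r < 117 mm).
Only the inner wire is enclosed; the outer shell contributes nothing inside itself. λ_enc = λ₁ = 4.13e-7 C/m.
Applying ∮E·dA = Q_enc/ε₀ with the end caps contributing no flux:
E = 2k|λ_enc|/r = 2(8.99×10^9)(4.13e-7)/(0.0862) = 8.61e4 N/C.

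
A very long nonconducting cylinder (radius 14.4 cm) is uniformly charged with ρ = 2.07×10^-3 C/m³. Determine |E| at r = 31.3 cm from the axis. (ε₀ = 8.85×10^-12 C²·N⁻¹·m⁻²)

E = 7.75×10^6 V/m

Take a coaxial cylindrical Gaussian surface of radius r = 31.3 cm and length L (r > 14.4 cm, full cross-section enclosed).
λ_enc = ρ·πR² = (2.07×10^-3)π(0.144)² = 1.348e-4 C/m.
Since E is radial and uniform over the curved surface, Φ = E·2πrL = Q_enc/ε₀ = λ_enc L/ε₀.
E = |λ_enc|/(2πε₀r) = (1.348×10^-4)/(2π·8.85×10^-12·0.313) = 7.75e6 N/C.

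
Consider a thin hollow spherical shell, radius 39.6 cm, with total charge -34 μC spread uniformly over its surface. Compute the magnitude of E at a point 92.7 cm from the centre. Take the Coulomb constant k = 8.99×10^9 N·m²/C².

|E| = 3.56×10^5 N/C

Use a concentric Gaussian sphere at r = 92.7 cm (r > 39.6 cm).
The entire shell is enclosed: Q_enc = -3.40×10^-5 C.
Since E is radial and uniform over the Gaussian sphere, Φ = E·4πr² = Q_enc/ε₀.
E = k|Q_enc|/r² = (8.99×10^9)(3.40×10^-5)/(0.927)² = 3.56e5 N/C.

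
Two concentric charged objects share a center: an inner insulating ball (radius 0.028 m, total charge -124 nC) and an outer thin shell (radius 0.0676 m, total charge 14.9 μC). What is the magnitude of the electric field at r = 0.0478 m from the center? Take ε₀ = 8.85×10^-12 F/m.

E ≈ 4.88×10^5 N/C

By spherical symmetry E is radial; choose a Gaussian sphere of radius r = 0.0478 m (between the bodies, 0.028 m < r < 0.0676 m).
Only the inner charge is enclosed; the outer shell contributes nothing inside itself. Q_enc = -124 nC = -1.24×10^-7 C.
Gauss's law: E·4πr² = Q_enc/ε₀.
E = |Q_enc|/(4πε₀r²) = (1.24×10^-7)/(4π·8.85×10^-12·(0.0478)²) = 4.88e5 N/C.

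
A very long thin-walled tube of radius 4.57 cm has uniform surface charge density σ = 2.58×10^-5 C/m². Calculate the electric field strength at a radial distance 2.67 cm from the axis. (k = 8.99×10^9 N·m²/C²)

Choose a coaxial cylinder of radius r = 2.67 cm (arbitrary length L) as the Gaussian surface (r < 4.57 cm, inside the shell).
All the surface charge lies outside this cylinder: Q_enc = 0, hence E = 0.

|E| = 0 N/C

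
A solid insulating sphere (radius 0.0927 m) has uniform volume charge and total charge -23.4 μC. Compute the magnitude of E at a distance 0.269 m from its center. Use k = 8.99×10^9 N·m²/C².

By spherical symmetry E is radial; choose a Gaussian sphere of radius r = 0.269 m (r > R, so the entire charge is enclosed).
Q_enc = -23.4 μC = -2.34×10^-5 C.
By Gauss's law, ∮E·dA = E·4πr² = Q_enc/ε₀.
E = k|Q_enc|/r² = (8.99×10^9)(2.34e-5)/(0.269)² = 2.91×10^6 N/C.

|E| = 2.91×10^6 V/m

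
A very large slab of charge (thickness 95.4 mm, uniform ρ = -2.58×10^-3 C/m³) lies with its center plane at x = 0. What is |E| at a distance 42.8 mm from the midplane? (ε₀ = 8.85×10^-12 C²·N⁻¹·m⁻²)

E ≈ 1.25×10^7 N/C

By symmetry E is perpendicular to the slab. A Gaussian pillbox from −42.8 mm to +42.8 mm (face area A) lies entirely within the slab.
Q_enc = ρ·(2x)·A and flux = 2EA, so 2EA = 2ρxA/ε₀ ⇒ E = |ρ|x/ε₀.
E = (2.58×10^-3)(0.0428)/(8.85×10^-12) = 1.25×10^7 N/C.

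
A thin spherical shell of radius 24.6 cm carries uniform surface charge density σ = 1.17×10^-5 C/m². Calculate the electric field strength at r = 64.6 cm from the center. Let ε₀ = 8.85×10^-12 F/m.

Symmetry ⇒ E = E(r) r̂. Gaussian sphere of radius r = 64.6 cm (r > 24.6 cm).
The entire shell is enclosed: Q_enc = σ·4πR² = (1.17×10^-5)·4π·(0.246)² = 8.897×10^-6 C.
Since E is radial and uniform over the Gaussian sphere, Φ = E·4πr² = Q_enc/ε₀.
E = |Q_enc|/(4πε₀r²) = (8.897×10^-6)/(4π·8.85×10^-12·(0.646)²) = 1.92×10^5 N/C.

1.92e5 N/C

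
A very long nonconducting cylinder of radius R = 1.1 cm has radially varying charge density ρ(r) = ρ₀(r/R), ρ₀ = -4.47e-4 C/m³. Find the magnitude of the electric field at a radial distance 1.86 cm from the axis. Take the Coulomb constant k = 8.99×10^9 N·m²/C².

E ≈ 1.10×10^5 N/C

By cylindrical symmetry E is radial; use a coaxial Gaussian cylinder of radius 1.86 cm and length L (r > R, full charge per length enclosed).
λ_enc = 2π ∫₀^R ρ₀(r'/R)^1 r' dr' = 2πρ₀R²/3 = -1.133e-7 C/m.
Gauss's law: E·2πrL = λ_enc L/ε₀.
E = 2k|λ_enc|/r = 2(8.99×10^9)(1.133×10^-7)/(0.0186) = 1.10e5 N/C.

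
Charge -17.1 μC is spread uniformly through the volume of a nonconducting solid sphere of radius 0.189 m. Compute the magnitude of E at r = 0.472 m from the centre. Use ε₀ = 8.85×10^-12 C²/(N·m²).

By spherical symmetry E is radial; choose a Gaussian sphere of radius r = 0.472 m (r > R, so the entire charge is enclosed).
Q_enc = -17.1 μC = -1.71e-5 C.
Applying ∮E·dA = Q_enc/ε₀ with Φ = E(4πr²):
E = |Q_enc|/(4πε₀r²) = (1.71×10^-5)/(4π·8.85×10^-12·(0.472)²) = 6.90×10^5 N/C.

6.90e5 V/m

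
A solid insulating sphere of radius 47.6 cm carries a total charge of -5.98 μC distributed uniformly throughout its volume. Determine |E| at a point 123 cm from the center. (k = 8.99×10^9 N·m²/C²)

|E| = 3.55×10^4 N/C

Use a concentric Gaussian sphere at r = 123 cm (r > R, so the entire charge is enclosed).
Q_enc = -5.98 μC = -5.98e-6 C.
Gauss's law: E·4πr² = Q_enc/ε₀.
E = k|Q_enc|/r² = (8.99×10^9)(5.98e-6)/(1.23)² = 3.55e4 N/C.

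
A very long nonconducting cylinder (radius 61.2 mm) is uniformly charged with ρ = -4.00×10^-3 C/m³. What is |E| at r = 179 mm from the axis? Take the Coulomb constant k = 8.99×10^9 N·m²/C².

|E| ≈ 4.73×10^6 N/C

Choose a coaxial cylinder of radius r = 179 mm (arbitrary length L) as the Gaussian surface (r > 61.2 mm, full cross-section enclosed).
λ_enc = ρ·πR² = (-4.00×10^-3)π(0.0612)² = -4.707×10^-5 C/m.
Since E is radial and uniform over the curved surface, Φ = E·2πrL = Q_enc/ε₀ = λ_enc L/ε₀.
E = 2k|λ_enc|/r = 2(8.99×10^9)(4.707×10^-5)/(0.179) = 4.73×10^6 N/C.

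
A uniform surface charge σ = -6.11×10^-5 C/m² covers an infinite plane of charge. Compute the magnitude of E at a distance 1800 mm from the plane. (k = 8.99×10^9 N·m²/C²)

Choose a cylindrical pillbox piercing the sheet, end faces (area A) parallel to it.
Only the two end caps contribute flux: Φ = 2EA. With Q_enc = σA, Gauss's law gives E = |σ|/(2ε₀).
E = 2πk|σ| = 2π(8.99×10^9)(6.11×10^-5) = 3.45×10^6 N/C.

E = 3.45e6 N/C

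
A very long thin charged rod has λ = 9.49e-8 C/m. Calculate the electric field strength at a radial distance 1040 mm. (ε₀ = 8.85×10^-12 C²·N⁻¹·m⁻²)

E = 1.64e3 N/C

Take a coaxial cylindrical Gaussian surface of radius r = 1040 mm and length L.
Q_enc = λL, so λ_enc = 9.49×10^-8 C/m.
Applying ∮E·dA = Q_enc/ε₀ with the end caps contributing no flux:
E = |λ_enc|/(2πε₀r) = (9.49e-8)/(2π·8.85×10^-12·1.04) = 1.64×10^3 N/C.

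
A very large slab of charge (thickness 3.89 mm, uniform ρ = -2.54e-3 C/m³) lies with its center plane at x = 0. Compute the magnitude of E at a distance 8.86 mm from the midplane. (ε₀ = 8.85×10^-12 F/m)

The point |x| = 8.86 mm lies outside the slab (half-thickness 0.001945 m). A symmetric pillbox spanning the full slab encloses Q_enc = ρ·d·A.
Flux = 2EA ⇒ E = |ρ|d/(2ε₀), independent of distance outside.
E = (2.54×10^-3)(0.00389)/(2·8.85×10^-12) = 5.58×10^5 N/C.

5.58×10^5 N/C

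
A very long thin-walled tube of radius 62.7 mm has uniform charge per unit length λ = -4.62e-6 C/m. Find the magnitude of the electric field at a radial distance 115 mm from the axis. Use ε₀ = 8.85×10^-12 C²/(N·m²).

Coaxial Gaussian cylinder, radius r = 115 mm, length L (r > 62.7 mm).
The full line charge is enclosed: λ_enc = -4.62e-6 C/m.
Since E is radial and uniform over the curved surface, Φ = E·2πrL = Q_enc/ε₀ = λ_enc L/ε₀.
E = |λ_enc|/(2πε₀r) = (4.62×10^-6)/(2π·8.85×10^-12·0.115) = 7.22e5 N/C.

|E| ≈ 7.22e5 V/m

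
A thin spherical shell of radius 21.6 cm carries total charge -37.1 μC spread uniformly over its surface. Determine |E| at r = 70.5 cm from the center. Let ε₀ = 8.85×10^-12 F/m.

By spherical symmetry E is radial; choose a Gaussian sphere of radius r = 70.5 cm (r > 21.6 cm).
The entire shell is enclosed: Q_enc = -3.71e-5 C.
Applying ∮E·dA = Q_enc/ε₀ with Φ = E(4πr²):
E = |Q_enc|/(4πε₀r²) = (3.71×10^-5)/(4π·8.85×10^-12·(0.705)²) = 6.71e5 N/C.

6.71×10^5 N/C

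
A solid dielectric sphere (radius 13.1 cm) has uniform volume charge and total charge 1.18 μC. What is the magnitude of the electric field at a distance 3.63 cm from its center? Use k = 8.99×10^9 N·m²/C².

E ≈ 1.71×10^5 N/C

Take a concentric spherical Gaussian surface of radius r = 3.63 cm (r < R).
For a uniform sphere the enclosed fraction is (r/R)³, so Q_enc = (1.18 μC)(0.0363/0.131)³ = 2.511×10^-8 C.
By Gauss's law, ∮E·dA = E·4πr² = Q_enc/ε₀.
E = k|Q_enc|/r² = (8.99×10^9)(2.511×10^-8)/(0.0363)² = 1.71×10^5 N/C.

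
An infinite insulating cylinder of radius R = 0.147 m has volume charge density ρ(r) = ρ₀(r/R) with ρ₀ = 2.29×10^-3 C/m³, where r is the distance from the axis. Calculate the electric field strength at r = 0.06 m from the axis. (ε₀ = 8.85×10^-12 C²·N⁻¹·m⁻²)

Take a coaxial cylindrical Gaussian surface of radius r = 0.06 m and length L (r < R).
Integrating ρ over the cross-section to radius r: λ_enc = (2πρ₀/R) ∫₀^r r'^2 dr' = 2πρ₀ r^3/(3·R) = 7.047×10^-6 C/m.
By Gauss's law (flux through the curved wall only), E·2πrL = λ_enc L/ε₀.
E = |λ_enc|/(2πε₀r) = (7.047×10^-6)/(2π·8.85×10^-12·0.06) = 2.11e6 N/C.

2.11e6 N/C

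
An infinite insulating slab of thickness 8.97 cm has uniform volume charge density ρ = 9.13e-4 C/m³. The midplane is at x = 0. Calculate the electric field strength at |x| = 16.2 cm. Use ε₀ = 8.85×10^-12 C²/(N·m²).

|E| = 4.63e6 N/C

The point |x| = 16.2 cm lies outside the slab (half-thickness 0.04485 m). A symmetric pillbox spanning the full slab encloses Q_enc = ρ·d·A.
Flux = 2EA ⇒ E = |ρ|d/(2ε₀), independent of distance outside.
E = (9.13×10^-4)(0.0897)/(2·8.85×10^-12) = 4.63×10^6 N/C.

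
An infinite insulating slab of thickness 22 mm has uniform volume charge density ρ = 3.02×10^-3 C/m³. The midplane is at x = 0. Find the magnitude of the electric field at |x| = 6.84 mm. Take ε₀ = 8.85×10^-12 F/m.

|E| = 2.33×10^6 V/m

By symmetry E is perpendicular to the slab. A Gaussian pillbox from −6.84 mm to +6.84 mm (face area A) lies entirely within the slab.
Q_enc = ρ·(2x)·A and flux = 2EA, so 2EA = 2ρxA/ε₀ ⇒ E = |ρ|x/ε₀.
E = (3.02×10^-3)(0.00684)/(8.85×10^-12) = 2.33×10^6 N/C.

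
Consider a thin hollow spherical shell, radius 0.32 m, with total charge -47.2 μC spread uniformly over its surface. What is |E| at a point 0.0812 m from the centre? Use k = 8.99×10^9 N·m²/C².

Symmetry ⇒ E = E(r) r̂. Gaussian sphere of radius r = 0.0812 m (inside the shell, r < 0.32 m).
All the charge is outside the Gaussian surface: Q_enc = 0, hence E = 0 everywhere inside the shell.

E = 0 (no enclosed charge)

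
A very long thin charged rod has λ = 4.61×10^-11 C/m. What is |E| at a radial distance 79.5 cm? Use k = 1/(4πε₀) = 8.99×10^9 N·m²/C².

Choose a coaxial cylinder of radius r = 79.5 cm (arbitrary length L) as the Gaussian surface.
Q_enc = λL, so λ_enc = 4.61×10^-11 C/m.
By Gauss's law (flux through the curved wall only), E·2πrL = λ_enc L/ε₀.
E = 2k|λ_enc|/r = 2(8.99×10^9)(4.61×10^-11)/(0.795) = 1.04 N/C.

|E| = 1.04 V/m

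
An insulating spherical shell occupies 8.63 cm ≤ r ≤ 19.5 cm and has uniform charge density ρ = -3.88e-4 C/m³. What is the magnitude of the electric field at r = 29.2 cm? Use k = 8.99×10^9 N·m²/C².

E = 1.16e6 N/C

Take a concentric spherical Gaussian surface of radius r = 29.2 cm (r > 19.5 cm, enclosing the whole shell).
Q_enc = ρ·(4π/3)(b³ − a³) = (-3.88e-4)·(4π/3)·((0.195)³ − (0.0863)³) = -1.101×10^-5 C.
Gauss's law: E·4πr² = Q_enc/ε₀.
E = k|Q_enc|/r² = (8.99×10^9)(1.101e-5)/(0.292)² = 1.16×10^6 N/C.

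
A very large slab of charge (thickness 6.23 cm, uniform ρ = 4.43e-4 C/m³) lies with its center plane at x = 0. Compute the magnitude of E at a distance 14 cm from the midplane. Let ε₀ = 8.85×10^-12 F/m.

The point |x| = 14 cm lies outside the slab (half-thickness 0.03115 m). A symmetric pillbox spanning the full slab encloses Q_enc = ρ·d·A.
Flux = 2EA ⇒ E = |ρ|d/(2ε₀), independent of distance outside.
E = (4.43×10^-4)(0.0623)/(2·8.85×10^-12) = 1.56×10^6 N/C.

1.56×10^6 V/m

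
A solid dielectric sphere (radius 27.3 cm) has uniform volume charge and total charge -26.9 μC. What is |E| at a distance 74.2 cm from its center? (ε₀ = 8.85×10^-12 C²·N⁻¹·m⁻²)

Use a concentric Gaussian sphere at r = 74.2 cm (r > R, so the entire charge is enclosed).
Q_enc = -26.9 μC = -2.69×10^-5 C.
By Gauss's law, ∮E·dA = E·4πr² = Q_enc/ε₀.
E = |Q_enc|/(4πε₀r²) = (2.69×10^-5)/(4π·8.85×10^-12·(0.742)²) = 4.39×10^5 N/C.

|E| = 4.39×10^5 N/C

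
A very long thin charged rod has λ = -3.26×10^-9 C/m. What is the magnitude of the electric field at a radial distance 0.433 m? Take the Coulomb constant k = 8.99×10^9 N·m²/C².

Choose a coaxial cylinder of radius r = 0.433 m (arbitrary length L) as the Gaussian surface.
Q_enc = λL, so λ_enc = -3.26×10^-9 C/m.
Since E is radial and uniform over the curved surface, Φ = E·2πrL = Q_enc/ε₀ = λ_enc L/ε₀.
E = 2k|λ_enc|/r = 2(8.99×10^9)(3.26×10^-9)/(0.433) = 135 N/C.

E = 135 V/m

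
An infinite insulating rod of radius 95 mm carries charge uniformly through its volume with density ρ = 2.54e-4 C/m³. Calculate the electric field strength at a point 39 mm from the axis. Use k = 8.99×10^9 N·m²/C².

Take a coaxial cylindrical Gaussian surface of radius r = 39 mm and length L (r < R).
Charge inside radius r per length L is ρ·πr²·L, so λ_enc = ρπr² = 1.214×10^-6 C/m.
By Gauss's law (flux through the curved wall only), E·2πrL = λ_enc L/ε₀.
E = 2k|λ_enc|/r = 2(8.99×10^9)(1.214×10^-6)/(0.039) = 5.60e5 N/C.

E = 5.60×10^5 N/C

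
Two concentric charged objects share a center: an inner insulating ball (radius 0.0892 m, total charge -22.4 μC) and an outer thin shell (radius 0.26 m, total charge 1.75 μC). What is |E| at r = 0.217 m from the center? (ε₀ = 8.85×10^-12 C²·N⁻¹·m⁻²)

|E| ≈ 4.28×10^6 V/m

By spherical symmetry E is radial; choose a Gaussian sphere of radius r = 0.217 m (between the bodies, 0.0892 m < r < 0.26 m).
Only the inner charge is enclosed; the outer shell contributes nothing inside itself. Q_enc = -22.4 μC = -2.24e-5 C.
Since E is radial and uniform over the Gaussian sphere, Φ = E·4πr² = Q_enc/ε₀.
E = |Q_enc|/(4πε₀r²) = (2.24e-5)/(4π·8.85×10^-12·(0.217)²) = 4.28×10^6 N/C.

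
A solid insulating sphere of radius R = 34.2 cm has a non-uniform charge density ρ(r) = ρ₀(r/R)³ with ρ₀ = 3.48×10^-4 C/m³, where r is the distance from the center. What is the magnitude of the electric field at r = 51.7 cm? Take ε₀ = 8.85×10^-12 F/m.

Use a concentric Gaussian sphere at r = 51.7 cm (r > R, all charge enclosed).
Q_enc = 4π ∫₀^R ρ₀(r'/R)^3 r'² dr' = 4πρ₀R³/6 = 2.916×10^-5 C.
By Gauss's law, ∮E·dA = E·4πr² = Q_enc/ε₀.
E = |Q_enc|/(4πε₀r²) = (2.916e-5)/(4π·8.85×10^-12·(0.517)²) = 9.81×10^5 N/C.

|E| ≈ 9.81×10^5 N/C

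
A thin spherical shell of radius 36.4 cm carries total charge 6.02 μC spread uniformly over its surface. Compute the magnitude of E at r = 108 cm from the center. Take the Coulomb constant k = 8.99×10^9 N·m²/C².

Symmetry ⇒ E = E(r) r̂. Gaussian sphere of radius r = 108 cm (r > 36.4 cm).
The entire shell is enclosed: Q_enc = 6.02×10^-6 C.
Since E is radial and uniform over the Gaussian sphere, Φ = E·4πr² = Q_enc/ε₀.
E = k|Q_enc|/r² = (8.99×10^9)(6.02×10^-6)/(1.08)² = 4.64×10^4 N/C.

E = 4.64×10^4 N/C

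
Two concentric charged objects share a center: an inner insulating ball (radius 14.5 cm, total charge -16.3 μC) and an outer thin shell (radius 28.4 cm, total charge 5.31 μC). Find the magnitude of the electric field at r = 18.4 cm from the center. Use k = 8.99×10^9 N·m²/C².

Symmetry ⇒ E = E(r) r̂. Gaussian sphere of radius r = 18.4 cm (between the bodies, 14.5 cm < r < 28.4 cm).
Only the inner charge is enclosed; the outer shell contributes nothing inside itself. Q_enc = -16.3 μC = -1.63×10^-5 C.
By Gauss's law, ∮E·dA = E·4πr² = Q_enc/ε₀.
E = k|Q_enc|/r² = (8.99×10^9)(1.63e-5)/(0.184)² = 4.33×10^6 N/C.

E ≈ 4.33e6 V/m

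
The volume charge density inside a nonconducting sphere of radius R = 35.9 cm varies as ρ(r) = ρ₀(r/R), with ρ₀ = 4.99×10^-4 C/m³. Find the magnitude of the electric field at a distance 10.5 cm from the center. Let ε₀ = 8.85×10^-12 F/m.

Take a concentric spherical Gaussian surface of radius r = 10.5 cm (r < R).
Integrate the density: Q_enc = 4π ∫₀^r ρ₀(r'/R)^1 r'² dr' = 4πρ₀ r^4/(4·R) = 5.308×10^-7 C.
Gauss's law: E·4πr² = Q_enc/ε₀.
E = |Q_enc|/(4πε₀r²) = (5.308×10^-7)/(4π·8.85×10^-12·(0.105)²) = 4.33×10^5 N/C.

|E| ≈ 4.33×10^5 V/m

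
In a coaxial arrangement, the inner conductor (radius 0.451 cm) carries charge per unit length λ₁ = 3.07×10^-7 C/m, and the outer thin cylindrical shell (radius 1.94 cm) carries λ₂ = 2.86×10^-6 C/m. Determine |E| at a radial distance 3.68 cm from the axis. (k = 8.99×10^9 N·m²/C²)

Take a coaxial cylindrical Gaussian surface of radius r = 3.68 cm and length L (r > 1.94 cm, enclosing both).
λ_enc = λ₁ + λ₂ = (3.07×10^-7) + (2.86×10^-6) = 3.167e-6 C/m.
Gauss's law: E·2πrL = λ_enc L/ε₀.
E = 2k|λ_enc|/r = 2(8.99×10^9)(3.167e-6)/(0.0368) = 1.55×10^6 N/C.

E ≈ 1.55e6 N/C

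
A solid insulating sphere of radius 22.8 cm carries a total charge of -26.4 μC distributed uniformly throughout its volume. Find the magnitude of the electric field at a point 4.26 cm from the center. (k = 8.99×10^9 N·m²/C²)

Take a concentric spherical Gaussian surface of radius r = 4.26 cm (r < R).
For a uniform sphere the enclosed fraction is (r/R)³, so Q_enc = (-26.4 μC)(0.0426/0.228)³ = -1.722×10^-7 C.
Gauss's law: E·4πr² = Q_enc/ε₀.
E = k|Q_enc|/r² = (8.99×10^9)(1.722e-7)/(0.0426)² = 8.53×10^5 N/C.

8.53e5 V/m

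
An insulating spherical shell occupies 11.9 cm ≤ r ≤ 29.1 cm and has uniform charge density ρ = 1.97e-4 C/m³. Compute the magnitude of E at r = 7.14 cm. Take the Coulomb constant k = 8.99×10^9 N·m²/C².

Use a concentric Gaussian sphere at r = 7.14 cm (r < 11.9 cm, inside the empty cavity).
No charge is enclosed, so by Gauss's law E·4πr² = 0 ⇒ E = 0.

|E| = 0 N/C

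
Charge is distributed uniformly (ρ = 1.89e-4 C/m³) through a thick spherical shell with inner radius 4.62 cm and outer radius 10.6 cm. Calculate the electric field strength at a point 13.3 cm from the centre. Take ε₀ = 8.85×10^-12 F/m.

Use a concentric Gaussian sphere at r = 13.3 cm (r > 10.6 cm, enclosing the whole shell).
Q_enc = ρ·(4π/3)(b³ − a³) = (1.89e-4)·(4π/3)·((0.106)³ − (0.0462)³) = 8.648e-7 C.
Applying ∮E·dA = Q_enc/ε₀ with Φ = E(4πr²):
E = |Q_enc|/(4πε₀r²) = (8.648×10^-7)/(4π·8.85×10^-12·(0.133)²) = 4.40e5 N/C.

E ≈ 4.40e5 N/C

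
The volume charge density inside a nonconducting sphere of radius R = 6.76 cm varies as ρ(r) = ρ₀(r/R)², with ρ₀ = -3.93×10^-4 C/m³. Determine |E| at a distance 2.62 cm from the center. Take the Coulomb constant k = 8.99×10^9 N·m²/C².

Symmetry ⇒ E = E(r) r̂. Gaussian sphere of radius r = 2.62 cm (r < R).
Integrate the density: Q_enc = 4π ∫₀^r ρ₀(r'/R)^2 r'² dr' = 4πρ₀ r^5/(5·R²) = -2.668×10^-9 C.
Applying ∮E·dA = Q_enc/ε₀ with Φ = E(4πr²):
E = k|Q_enc|/r² = (8.99×10^9)(2.668×10^-9)/(0.0262)² = 3.49×10^4 N/C.

E = 3.49e4 N/C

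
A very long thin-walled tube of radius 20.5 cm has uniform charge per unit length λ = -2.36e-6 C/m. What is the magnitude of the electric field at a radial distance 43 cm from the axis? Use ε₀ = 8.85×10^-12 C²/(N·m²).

|E| = 9.87×10^4 N/C

Choose a coaxial cylinder of radius r = 43 cm (arbitrary length L) as the Gaussian surface (r > 20.5 cm).
The full line charge is enclosed: λ_enc = -2.36×10^-6 C/m.
Applying ∮E·dA = Q_enc/ε₀ with the end caps contributing no flux:
E = |λ_enc|/(2πε₀r) = (2.36×10^-6)/(2π·8.85×10^-12·0.43) = 9.87e4 N/C.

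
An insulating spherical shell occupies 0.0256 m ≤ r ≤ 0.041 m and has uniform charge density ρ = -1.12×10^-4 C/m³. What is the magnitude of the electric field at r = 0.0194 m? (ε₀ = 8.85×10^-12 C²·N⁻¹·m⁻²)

E = 0

By spherical symmetry E is radial; choose a Gaussian sphere of radius r = 0.0194 m (r < 0.0256 m, inside the empty cavity).
Q_enc = 0 (all charge lies at larger r); Gauss's law gives E = 0.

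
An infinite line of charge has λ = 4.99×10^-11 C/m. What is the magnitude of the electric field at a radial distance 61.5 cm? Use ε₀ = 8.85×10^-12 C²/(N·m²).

|E| = 1.46 N/C

Coaxial Gaussian cylinder, radius r = 61.5 cm, length L.
Q_enc = λL, so λ_enc = 4.99×10^-11 C/m.
Gauss's law: E·2πrL = λ_enc L/ε₀.
E = |λ_enc|/(2πε₀r) = (4.99×10^-11)/(2π·8.85×10^-12·0.615) = 1.46 N/C.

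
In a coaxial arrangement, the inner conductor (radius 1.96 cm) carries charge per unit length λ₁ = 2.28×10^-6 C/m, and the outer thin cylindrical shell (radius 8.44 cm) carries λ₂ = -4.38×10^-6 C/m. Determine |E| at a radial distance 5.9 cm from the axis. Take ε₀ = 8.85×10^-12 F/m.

E ≈ 6.95×10^5 V/m

Coaxial Gaussian cylinder, radius r = 5.9 cm, length L (between the conductors, 1.96 cm < r < 8.44 cm).
The shell at 8.44 cm lies outside the Gaussian surface, so λ_enc = λ₁ = 2.28×10^-6 C/m.
By Gauss's law (flux through the curved wall only), E·2πrL = λ_enc L/ε₀.
E = |λ_enc|/(2πε₀r) = (2.28×10^-6)/(2π·8.85×10^-12·0.059) = 6.95×10^5 N/C.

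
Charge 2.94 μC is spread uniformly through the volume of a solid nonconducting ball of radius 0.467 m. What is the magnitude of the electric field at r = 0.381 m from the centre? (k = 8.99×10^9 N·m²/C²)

|E| ≈ 9.89e4 N/C

Symmetry ⇒ E = E(r) r̂. Gaussian sphere of radius r = 0.381 m (r < R).
For a uniform sphere the enclosed fraction is (r/R)³, so Q_enc = (2.94 μC)(0.381/0.467)³ = 1.597e-6 C.
Since E is radial and uniform over the Gaussian sphere, Φ = E·4πr² = Q_enc/ε₀.
E = k|Q_enc|/r² = (8.99×10^9)(1.597×10^-6)/(0.381)² = 9.89×10^4 N/C.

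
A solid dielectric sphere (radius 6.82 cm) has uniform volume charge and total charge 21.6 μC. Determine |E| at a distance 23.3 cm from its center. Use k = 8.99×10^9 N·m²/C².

Use a concentric Gaussian sphere at r = 23.3 cm (r > R, so the entire charge is enclosed).
Q_enc = 21.6 μC = 2.16×10^-5 C.
Gauss's law: E·4πr² = Q_enc/ε₀.
E = k|Q_enc|/r² = (8.99×10^9)(2.16×10^-5)/(0.233)² = 3.58e6 N/C.

|E| ≈ 3.58×10^6 V/m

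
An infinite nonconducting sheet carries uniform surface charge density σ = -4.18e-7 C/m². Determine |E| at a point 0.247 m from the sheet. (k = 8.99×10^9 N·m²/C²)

By planar symmetry E is perpendicular to the sheet and uniform; use a Gaussian pillbox with flat faces of area A on each side of the sheet.
Only the two end caps contribute flux: Φ = 2EA. With Q_enc = σA, Gauss's law gives E = |σ|/(2ε₀).
E = 2πk|σ| = 2π(8.99×10^9)(4.18×10^-7) = 2.36×10^4 N/C.

|E| = 2.36×10^4 N/C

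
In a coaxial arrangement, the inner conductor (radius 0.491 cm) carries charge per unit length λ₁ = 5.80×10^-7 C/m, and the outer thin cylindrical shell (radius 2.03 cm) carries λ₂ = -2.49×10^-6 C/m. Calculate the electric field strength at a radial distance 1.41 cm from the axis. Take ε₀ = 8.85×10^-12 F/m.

Take a coaxial cylindrical Gaussian surface of radius r = 1.41 cm and length L (between the conductors, 0.491 cm < r < 2.03 cm).
The shell at 2.03 cm lies outside the Gaussian surface, so λ_enc = λ₁ = 5.80×10^-7 C/m.
Applying ∮E·dA = Q_enc/ε₀ with the end caps contributing no flux:
E = |λ_enc|/(2πε₀r) = (5.80e-7)/(2π·8.85×10^-12·0.0141) = 7.40×10^5 N/C.

E = 7.40×10^5 N/C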